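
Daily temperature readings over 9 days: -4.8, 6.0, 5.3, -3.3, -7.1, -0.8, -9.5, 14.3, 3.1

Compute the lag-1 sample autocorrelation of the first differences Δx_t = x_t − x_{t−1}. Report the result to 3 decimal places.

First differences Δx: 10.8, -0.7, -8.6, -3.8, 6.3, -8.7, 23.8, -11.2
Mean of differences = 0.9875
Numerator Σ(Δx_t−Δx̄)(Δx_{t+1}−Δx̄) = -530.4014
Denominator Σ(Δx_t−Δx̄)² = 1004.9888
r_1(Δx) = -530.4014 / 1004.9888 = -0.528

-0.528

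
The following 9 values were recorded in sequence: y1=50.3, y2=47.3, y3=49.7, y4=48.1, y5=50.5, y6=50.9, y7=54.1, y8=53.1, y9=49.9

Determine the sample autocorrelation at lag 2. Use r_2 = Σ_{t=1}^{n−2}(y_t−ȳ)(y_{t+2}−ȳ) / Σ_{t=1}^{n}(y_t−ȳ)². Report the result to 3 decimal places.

Mean ȳ = (50.3 + 47.3 + 49.7 + 48.1 + 50.5 + 50.9 + 54.1 + 53.1 + 49.9)/9 = 50.4333
Numerator Σ_{t=1}^{7}(y_t−ȳ)(y_{t+2}−ȳ) = 5.8044
Denominator Σ(y_t−ȳ)² = 36.8800
r_2 = 5.8044 / 36.8800 = 0.157

0.157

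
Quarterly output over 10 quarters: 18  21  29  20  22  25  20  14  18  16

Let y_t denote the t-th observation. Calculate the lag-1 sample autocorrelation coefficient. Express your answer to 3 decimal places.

0.201

Mean ȳ = (18 + 21 + 29 + 20 + 22 + 25 + 20 + 14 + 18 + 16)/10 = 20.3000
Numerator Σ_{t=1}^{9}(y_t−ȳ)(y_{t+1}−ȳ) = 34.2100
Denominator Σ(y_t−ȳ)² = 170.1000
r_1 = 34.2100 / 170.1000 = 0.201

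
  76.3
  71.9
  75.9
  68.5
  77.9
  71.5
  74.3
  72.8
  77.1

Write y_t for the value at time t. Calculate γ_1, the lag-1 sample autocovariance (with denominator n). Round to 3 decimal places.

Mean ȳ = (76.3 + 71.9 + 75.9 + 68.5 + 77.9 + 71.5 + 74.3 + 72.8 + 77.1)/9 = 74.0222
Σ_{t=1}^{8}(y_t−ȳ)(y_{t+1}−ȳ) = -55.1849
γ_1 = -55.1849 / 9 = -6.132

-6.132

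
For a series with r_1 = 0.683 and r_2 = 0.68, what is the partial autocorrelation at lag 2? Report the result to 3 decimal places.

φ_{22} = (r_2 − r_1²) / (1 − r_1²)
r_1² = (0.683)² = 0.466489
Numerator = 0.68 − 0.4665 = 0.2135; denominator = 1 − 0.4665 = 0.5335
φ_{22} = 0.2135 / 0.5335 = 0.400

0.400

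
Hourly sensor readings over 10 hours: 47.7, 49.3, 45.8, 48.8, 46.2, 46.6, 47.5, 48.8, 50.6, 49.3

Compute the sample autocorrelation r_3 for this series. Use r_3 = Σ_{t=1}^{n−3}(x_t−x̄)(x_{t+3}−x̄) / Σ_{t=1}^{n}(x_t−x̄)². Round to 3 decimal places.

-0.251

Mean x̄ = (47.7 + 49.3 + 45.8 + 48.8 + 46.2 + 46.6 + 47.5 + 48.8 + 50.6 + 49.3)/10 = 48.0600
Σ(x_t−x̄)(x_{t+3}−x̄) = (-0.2664) + (-2.3064) + (3.2996) + (-0.4144) + (-1.3764) + (-3.7084) + (-0.6944) = -5.4668
Denominator Σ(x_t−x̄)² = 21.7640
r_3 = -5.4668 / 21.7640 = -0.251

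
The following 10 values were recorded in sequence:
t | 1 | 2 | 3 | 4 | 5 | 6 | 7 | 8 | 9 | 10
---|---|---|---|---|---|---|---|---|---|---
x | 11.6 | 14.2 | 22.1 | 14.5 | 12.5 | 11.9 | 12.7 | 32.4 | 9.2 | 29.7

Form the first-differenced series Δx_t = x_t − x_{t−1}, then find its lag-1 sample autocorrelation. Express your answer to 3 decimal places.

-0.648

First differences Δx: 2.6, 7.9, -7.6, -2.0, -0.6, 0.8, 19.7, -23.2, 20.5
Mean of differences = 2.0111
Numerator Σ(Δx_t−Δx̄)(Δx_{t+1}−Δx̄) = -934.4490
Denominator Σ(Δx_t−Δx̄)² = 1442.1089
r_1(Δx) = -934.4490 / 1442.1089 = -0.648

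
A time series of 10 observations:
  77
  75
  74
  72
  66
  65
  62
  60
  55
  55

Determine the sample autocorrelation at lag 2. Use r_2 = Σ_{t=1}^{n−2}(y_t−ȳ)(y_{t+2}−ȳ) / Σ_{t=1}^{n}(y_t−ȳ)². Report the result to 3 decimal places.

Mean ȳ = (77 + 75 + 74 + 72 + 66 + 65 + 62 + 60 + 55 + 55)/10 = 66.1000
Numerator Σ_{t=1}^{8}(y_t−ȳ)(y_{t+2}−ȳ) = 251.6800
Denominator Σ(y_t−ȳ)² = 596.9000
r_2 = 251.6800 / 596.9000 = 0.422

0.422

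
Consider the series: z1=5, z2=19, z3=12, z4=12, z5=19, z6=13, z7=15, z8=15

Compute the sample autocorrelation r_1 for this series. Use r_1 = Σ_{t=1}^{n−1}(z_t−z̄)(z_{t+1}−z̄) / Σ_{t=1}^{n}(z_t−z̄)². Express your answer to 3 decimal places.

-0.456

Mean z̄ = (5 + 19 + 12 + 12 + 19 + 13 + 15 + 15)/8 = 13.7500
Deviations from mean: -8.7500, 5.2500, -1.7500, -1.7500, 5.2500, -0.7500, 1.2500, 1.2500
Σ(z_t−z̄)(z_{t+1}−z̄) = (-45.9375) + (-9.1875) + (3.0625) + (-9.1875) + (-3.9375) + (-0.9375) + (1.5625) = -64.5625
Denominator Σ(z_t−z̄)² = 141.5000
r_1 = -64.5625 / 141.5000 = -0.456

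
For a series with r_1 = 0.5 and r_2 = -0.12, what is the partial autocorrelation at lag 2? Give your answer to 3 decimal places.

φ_{22} = (r_2 − r_1²) / (1 − r_1²)
r_1² = (0.5)² = 0.25
Numerator = -0.12 − 0.2500 = -0.3700; denominator = 1 − 0.2500 = 0.7500
φ_{22} = -0.3700 / 0.7500 = -0.493

-0.493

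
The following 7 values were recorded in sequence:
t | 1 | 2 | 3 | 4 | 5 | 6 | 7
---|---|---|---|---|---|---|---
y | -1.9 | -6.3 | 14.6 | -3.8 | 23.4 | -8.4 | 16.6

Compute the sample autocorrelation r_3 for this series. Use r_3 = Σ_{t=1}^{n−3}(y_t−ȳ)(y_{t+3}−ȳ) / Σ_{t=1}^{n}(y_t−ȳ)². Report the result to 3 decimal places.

-0.380

Mean ȳ = (-1.9 − 6.3 + 14.6 − 3.8 + 23.4 − 8.4 + 16.6)/7 = 4.8857
Deviations from mean: -6.7857, -11.1857, 9.7143, -8.6857, 18.5143, -13.2857, 11.7143
Σ(y_t−ȳ)(y_{t+3}−ȳ) = (58.9388) + (-207.0955) + (-129.0612) + (-101.7469) = -378.9649
Denominator Σ(y_t−ȳ)² = 997.4886
r_3 = -378.9649 / 997.4886 = -0.380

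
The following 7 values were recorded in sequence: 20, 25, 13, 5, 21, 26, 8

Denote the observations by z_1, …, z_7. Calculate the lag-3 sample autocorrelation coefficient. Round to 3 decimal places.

0.161

Mean z̄ = (20 + 25 + 13 + 5 + 21 + 26 + 8)/7 = 16.8571
Deviations from mean: 3.1429, 8.1429, -3.8571, -11.8571, 4.1429, 9.1429, -8.8571
Σ(z_t−z̄)(z_{t+3}−z̄) = (-37.2653) + (33.7347) + (-35.2653) + (105.0204) = 66.2245
Denominator Σ(z_t−z̄)² = 410.8571
r_3 = 66.2245 / 410.8571 = 0.161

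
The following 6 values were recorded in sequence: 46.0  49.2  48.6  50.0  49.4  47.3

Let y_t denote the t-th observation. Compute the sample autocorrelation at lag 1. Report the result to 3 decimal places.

-0.089

Mean ȳ = (46.0 + 49.2 + 48.6 + 50.0 + 49.4 + 47.3)/6 = 48.4167
Σ(y_t−ȳ)(y_{t+1}−ȳ) = (-1.8931) + (0.1436) + (0.2903) + (1.5569) + (-1.0981) = -1.0003
Denominator Σ(y_t−ȳ)² = 11.2083
r_1 = -1.0003 / 11.2083 = -0.089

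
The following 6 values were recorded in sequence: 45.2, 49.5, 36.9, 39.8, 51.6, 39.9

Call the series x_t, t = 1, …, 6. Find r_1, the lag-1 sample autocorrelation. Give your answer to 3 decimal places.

-0.376

Mean x̄ = (45.2 + 49.5 + 36.9 + 39.8 + 51.6 + 39.9)/6 = 43.8167
Deviations from mean: 1.3833, 5.6833, -6.9167, -4.0167, 7.7833, -3.9167
Numerator Σ_{t=1}^{5}(x_t−x̄)(x_{t+1}−x̄) = -65.4136
Denominator Σ(x_t−x̄)² = 174.1083
r_1 = -65.4136 / 174.1083 = -0.376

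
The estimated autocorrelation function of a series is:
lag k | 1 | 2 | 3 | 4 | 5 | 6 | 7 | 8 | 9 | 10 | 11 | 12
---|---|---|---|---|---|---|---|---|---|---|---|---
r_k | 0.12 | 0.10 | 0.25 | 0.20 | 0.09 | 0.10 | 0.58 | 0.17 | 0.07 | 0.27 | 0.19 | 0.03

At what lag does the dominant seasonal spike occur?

The largest autocorrelation is r_7 = 0.58; the remaining lags stay at or below 0.27.
The dominant spike at lag 7 indicates a seasonal period of 7.

7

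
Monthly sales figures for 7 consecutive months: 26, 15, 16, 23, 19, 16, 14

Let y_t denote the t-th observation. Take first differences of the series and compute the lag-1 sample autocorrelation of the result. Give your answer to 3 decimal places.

-0.091

First differences Δy: -11, 1, 7, -4, -3, -2
Mean of differences = -2.0000
Numerator Σ(Δy_t−Δȳ)(Δy_{t+1}−Δȳ) = -16.0000
Denominator Σ(Δy_t−Δȳ)² = 176.0000
r_1(Δy) = -16.0000 / 176.0000 = -0.091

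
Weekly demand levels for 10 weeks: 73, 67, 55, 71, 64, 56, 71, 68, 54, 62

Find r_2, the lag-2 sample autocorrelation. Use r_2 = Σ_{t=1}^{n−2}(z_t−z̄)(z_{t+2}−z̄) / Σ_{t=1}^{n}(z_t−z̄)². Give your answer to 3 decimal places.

-0.499

Mean z̄ = (73 + 67 + 55 + 71 + 64 + 56 + 71 + 68 + 54 + 62)/10 = 64.1000
Numerator Σ_{t=1}^{8}(z_t−z̄)(z_{t+2}−z̄) = -226.1200
Denominator Σ(z_t−z̄)² = 452.9000
r_2 = -226.1200 / 452.9000 = -0.499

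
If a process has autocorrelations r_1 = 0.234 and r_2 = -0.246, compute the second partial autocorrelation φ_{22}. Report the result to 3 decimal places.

-0.318

φ_{22} = (r_2 − r_1²) / (1 − r_1²)
r_1² = (0.234)² = 0.054756
Numerator = -0.246 − 0.0548 = -0.3008; denominator = 1 − 0.0548 = 0.9452
φ_{22} = -0.3008 / 0.9452 = -0.318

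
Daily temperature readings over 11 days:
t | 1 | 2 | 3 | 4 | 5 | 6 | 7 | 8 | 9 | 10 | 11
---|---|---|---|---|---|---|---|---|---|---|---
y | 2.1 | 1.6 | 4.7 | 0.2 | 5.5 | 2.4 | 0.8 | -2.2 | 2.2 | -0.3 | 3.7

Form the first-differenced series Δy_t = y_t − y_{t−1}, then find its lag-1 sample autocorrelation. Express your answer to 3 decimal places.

First differences Δy: -0.5, 3.1, -4.5, 5.3, -3.1, -1.6, -3.0, 4.4, -2.5, 4.0
Mean of differences = 0.1600
Numerator Σ(Δy_t−Δȳ)(Δy_{t+1}−Δȳ) = -79.9416
Denominator Σ(Δy_t−Δȳ)² = 120.7240
r_1(Δy) = -79.9416 / 120.7240 = -0.662

-0.662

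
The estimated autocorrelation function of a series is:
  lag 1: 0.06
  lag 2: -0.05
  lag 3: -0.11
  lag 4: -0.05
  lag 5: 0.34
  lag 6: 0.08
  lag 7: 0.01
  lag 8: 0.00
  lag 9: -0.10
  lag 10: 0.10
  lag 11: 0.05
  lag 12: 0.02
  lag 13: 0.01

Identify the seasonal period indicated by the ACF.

5

The largest autocorrelation is r_5 = 0.34; the remaining lags stay at or below 0.10.
The dominant spike at lag 5 indicates a seasonal period of 5.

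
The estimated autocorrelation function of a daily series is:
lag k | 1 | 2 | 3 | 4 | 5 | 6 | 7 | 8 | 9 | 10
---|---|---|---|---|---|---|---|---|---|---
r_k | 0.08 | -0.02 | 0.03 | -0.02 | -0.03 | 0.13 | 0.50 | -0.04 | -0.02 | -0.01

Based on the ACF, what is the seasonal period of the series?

7

The largest autocorrelation is r_7 = 0.50; the remaining lags stay at or below 0.13.
The dominant spike at lag 7 indicates a seasonal period of 7.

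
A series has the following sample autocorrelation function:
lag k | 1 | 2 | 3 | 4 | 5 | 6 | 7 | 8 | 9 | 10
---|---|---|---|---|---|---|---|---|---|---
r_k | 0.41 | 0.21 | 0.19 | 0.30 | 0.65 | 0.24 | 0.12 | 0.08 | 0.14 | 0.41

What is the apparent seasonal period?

The largest autocorrelation is r_5 = 0.65; the remaining lags stay at or below 0.41. The elevated value at lag 1 (0.41), dropping to 0.21 at lag 2, reflects decaying short-term dependence rather than seasonality.
The dominant spike at lag 5 indicates a seasonal period of 5.

5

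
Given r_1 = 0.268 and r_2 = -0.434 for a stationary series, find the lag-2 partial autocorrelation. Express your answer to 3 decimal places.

φ_{22} = (r_2 − r_1²) / (1 − r_1²)
r_1² = (0.268)² = 0.071824
Numerator = -0.434 − 0.0718 = -0.5058; denominator = 1 − 0.0718 = 0.9282
φ_{22} = -0.5058 / 0.9282 = -0.545

-0.545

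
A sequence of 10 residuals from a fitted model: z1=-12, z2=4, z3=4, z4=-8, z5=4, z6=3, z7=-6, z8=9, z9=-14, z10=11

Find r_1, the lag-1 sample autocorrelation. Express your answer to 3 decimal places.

Mean z̄ = (-12 + 4 + 4 − 8 + 4 + 3 − 6 + 9 − 14 + 11)/10 = -0.5000
Numerator Σ_{t=1}^{9}(z_t−z̄)(z_{t+1}−z̄) = -438.2500
Denominator Σ(z_t−z̄)² = 696.5000
r_1 = -438.2500 / 696.5000 = -0.629

-0.629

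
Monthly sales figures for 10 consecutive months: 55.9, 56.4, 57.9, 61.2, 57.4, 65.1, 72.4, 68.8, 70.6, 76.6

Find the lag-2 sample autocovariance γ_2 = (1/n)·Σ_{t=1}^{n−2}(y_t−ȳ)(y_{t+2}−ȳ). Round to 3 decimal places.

17.380

Mean ȳ = (55.9 + 56.4 + 57.9 + 61.2 + 57.4 + 65.1 + 72.4 + 68.8 + 70.6 + 76.6)/10 = 64.2300
Σ_{t=1}^{8}(y_t−ȳ)(y_{t+2}−ȳ) = 173.8002
γ_2 = 173.8002 / 10 = 17.380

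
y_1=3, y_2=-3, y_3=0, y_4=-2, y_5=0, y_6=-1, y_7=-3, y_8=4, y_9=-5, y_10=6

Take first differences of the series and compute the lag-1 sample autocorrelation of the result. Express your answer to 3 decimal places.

First differences Δy: -6, 3, -2, 2, -1, -2, 7, -9, 11
Mean of differences = 0.3333
Numerator Σ(Δy_t−Δȳ)(Δy_{t+1}−Δȳ) = -203.4444
Denominator Σ(Δy_t−Δȳ)² = 308.0000
r_1(Δy) = -203.4444 / 308.0000 = -0.661

-0.661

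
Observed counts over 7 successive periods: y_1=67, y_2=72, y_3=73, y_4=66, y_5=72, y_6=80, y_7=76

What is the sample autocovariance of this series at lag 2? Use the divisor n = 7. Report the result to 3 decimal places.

-7.391

Mean ȳ = (67 + 72 + 73 + 66 + 72 + 80 + 76)/7 = 72.2857
Deviations: -5.2857, -0.2857, 0.7143, -6.2857, -0.2857, 7.7143, 3.7143
Σ_{t=1}^{5}(y_t−ȳ)(y_{t+2}−ȳ) = -51.7347
γ_2 = -51.7347 / 7 = -7.391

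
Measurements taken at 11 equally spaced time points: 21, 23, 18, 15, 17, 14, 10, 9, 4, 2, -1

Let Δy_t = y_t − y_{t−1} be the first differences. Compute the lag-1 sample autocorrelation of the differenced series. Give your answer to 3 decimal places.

First differences Δy: 2, -5, -3, 2, -3, -4, -1, -5, -2, -3
Mean of differences = -2.2000
Numerator Σ(Δy_t−Δȳ)(Δy_{t+1}−Δȳ) = -21.0400
Denominator Σ(Δy_t−Δȳ)² = 57.6000
r_1(Δy) = -21.0400 / 57.6000 = -0.365

-0.365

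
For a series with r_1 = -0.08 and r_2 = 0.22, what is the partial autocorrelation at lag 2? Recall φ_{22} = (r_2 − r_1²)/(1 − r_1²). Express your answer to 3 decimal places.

0.215

φ_{22} = (r_2 − r_1²) / (1 − r_1²)
r_1² = (-0.08)² = 0.0064
Numerator = 0.22 − 0.0064 = 0.2136; denominator = 1 − 0.0064 = 0.9936
φ_{22} = 0.2136 / 0.9936 = 0.215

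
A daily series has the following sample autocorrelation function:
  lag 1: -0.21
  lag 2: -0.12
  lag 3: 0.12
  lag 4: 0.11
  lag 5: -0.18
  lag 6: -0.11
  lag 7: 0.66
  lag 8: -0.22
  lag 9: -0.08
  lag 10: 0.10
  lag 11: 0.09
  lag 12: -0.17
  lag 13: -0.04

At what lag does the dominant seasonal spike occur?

7

The largest autocorrelation is r_7 = 0.66; the remaining lags stay at or below 0.12.
The dominant spike at lag 7 indicates a seasonal period of 7.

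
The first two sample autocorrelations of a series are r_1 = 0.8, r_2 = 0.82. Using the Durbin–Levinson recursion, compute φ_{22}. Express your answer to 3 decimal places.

φ_{22} = (r_2 − r_1²) / (1 − r_1²)
r_1² = (0.8)² = 0.64
Numerator = 0.82 − 0.6400 = 0.1800; denominator = 1 − 0.6400 = 0.3600
φ_{22} = 0.1800 / 0.3600 = 0.500

0.500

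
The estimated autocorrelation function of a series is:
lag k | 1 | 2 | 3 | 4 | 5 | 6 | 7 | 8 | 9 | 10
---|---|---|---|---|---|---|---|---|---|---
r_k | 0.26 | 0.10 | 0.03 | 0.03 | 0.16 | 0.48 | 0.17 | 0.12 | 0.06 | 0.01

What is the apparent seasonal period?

6

The largest autocorrelation is r_6 = 0.48; the remaining lags stay at or below 0.26. The elevated value at lag 1 (0.26), dropping to 0.10 at lag 2, reflects decaying short-term dependence rather than seasonality.
The dominant spike at lag 6 indicates a seasonal period of 6.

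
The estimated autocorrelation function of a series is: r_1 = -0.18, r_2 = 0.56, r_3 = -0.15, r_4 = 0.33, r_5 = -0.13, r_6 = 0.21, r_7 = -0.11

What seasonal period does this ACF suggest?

The largest autocorrelation is r_2 = 0.56, with weaker echoes at lags 4 (0.33) and 6 (0.21); the remaining lags stay at or below -0.11.
The dominant spike at lag 2 indicates a seasonal period of 2.

2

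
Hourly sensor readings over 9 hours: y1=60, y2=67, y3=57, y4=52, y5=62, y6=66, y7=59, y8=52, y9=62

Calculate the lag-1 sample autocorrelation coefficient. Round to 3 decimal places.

Mean ȳ = (60 + 67 + 57 + 52 + 62 + 66 + 59 + 52 + 62)/9 = 59.6667
Numerator Σ_{t=1}^{8}(y_t−ȳ)(y_{t+1}−ȳ) = -16.7778
Denominator Σ(y_t−ȳ)² = 230.0000
r_1 = -16.7778 / 230.0000 = -0.073

-0.073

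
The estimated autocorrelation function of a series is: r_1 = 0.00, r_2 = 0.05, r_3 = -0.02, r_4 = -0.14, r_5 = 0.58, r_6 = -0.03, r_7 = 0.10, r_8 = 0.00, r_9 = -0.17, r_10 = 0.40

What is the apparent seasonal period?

The largest autocorrelation is r_5 = 0.58, with a weaker echo at lag 10 (0.40); the remaining lags stay at or below 0.10.
The dominant spike at lag 5 indicates a seasonal period of 5.

5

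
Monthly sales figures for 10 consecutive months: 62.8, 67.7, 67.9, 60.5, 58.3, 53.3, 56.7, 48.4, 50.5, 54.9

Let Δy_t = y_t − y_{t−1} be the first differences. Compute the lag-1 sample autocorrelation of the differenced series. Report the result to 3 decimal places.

-0.206

First differences Δy: 4.9, 0.2, -7.4, -2.2, -5.0, 3.4, -8.3, 2.1, 4.4
Mean of differences = -0.8778
Numerator Σ(Δy_t−Δȳ)(Δy_{t+1}−Δȳ) = -42.4983
Denominator Σ(Δy_t−Δȳ)² = 205.9356
r_1(Δy) = -42.4983 / 205.9356 = -0.206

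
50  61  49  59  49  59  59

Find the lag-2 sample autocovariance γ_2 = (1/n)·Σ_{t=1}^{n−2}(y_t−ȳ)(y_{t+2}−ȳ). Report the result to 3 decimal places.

11.872

Mean ȳ = (50 + 61 + 49 + 59 + 49 + 59 + 59)/7 = 55.1429
Σ_{t=1}^{5}(y_t−ȳ)(y_{t+2}−ȳ) = 83.1020
γ_2 = 83.1020 / 7 = 11.872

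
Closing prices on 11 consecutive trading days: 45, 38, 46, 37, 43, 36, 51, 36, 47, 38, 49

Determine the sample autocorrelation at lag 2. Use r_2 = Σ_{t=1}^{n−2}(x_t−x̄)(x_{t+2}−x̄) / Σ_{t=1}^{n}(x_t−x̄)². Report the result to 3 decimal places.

0.694

Mean x̄ = (45 + 38 + 46 + 37 + 43 + 36 + 51 + 36 + 47 + 38 + 49)/11 = 42.3636
Numerator Σ_{t=1}^{9}(x_t−x̄)(x_{t+2}−x̄) = 214.0083
Denominator Σ(x_t−x̄)² = 308.5455
r_2 = 214.0083 / 308.5455 = 0.694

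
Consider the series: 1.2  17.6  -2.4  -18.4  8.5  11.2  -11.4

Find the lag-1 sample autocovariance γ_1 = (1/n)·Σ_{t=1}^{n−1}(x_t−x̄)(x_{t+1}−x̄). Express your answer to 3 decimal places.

-25.929

Mean x̄ = (1.2 + 17.6 − 2.4 − 18.4 + 8.5 + 11.2 − 11.4)/7 = 0.9000
Deviations: 0.3000, 16.7000, -3.3000, -19.3000, 7.6000, 10.3000, -12.3000
Σ_{t=1}^{6}(x_t−x̄)(x_{t+1}−x̄) = -181.5000
γ_1 = -181.5000 / 7 = -25.929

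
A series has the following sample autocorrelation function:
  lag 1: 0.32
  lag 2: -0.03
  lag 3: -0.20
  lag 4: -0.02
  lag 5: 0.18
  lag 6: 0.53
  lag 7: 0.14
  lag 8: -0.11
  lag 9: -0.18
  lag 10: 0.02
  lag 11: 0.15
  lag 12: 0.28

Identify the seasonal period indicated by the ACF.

6

The largest autocorrelation is r_6 = 0.53; the remaining lags stay at or below 0.32.
The dominant spike at lag 6 indicates a seasonal period of 6.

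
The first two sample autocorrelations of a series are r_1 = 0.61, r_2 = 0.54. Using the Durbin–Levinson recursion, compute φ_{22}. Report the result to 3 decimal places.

0.267

φ_{22} = (r_2 − r_1²) / (1 − r_1²)
r_1² = (0.61)² = 0.3721
Numerator = 0.54 − 0.3721 = 0.1679; denominator = 1 − 0.3721 = 0.6279
φ_{22} = 0.1679 / 0.6279 = 0.267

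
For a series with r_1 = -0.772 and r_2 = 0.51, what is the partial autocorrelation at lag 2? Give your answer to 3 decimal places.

-0.213

φ_{22} = (r_2 − r_1²) / (1 − r_1²)
r_1² = (-0.772)² = 0.595984
Numerator = 0.51 − 0.5960 = -0.0860; denominator = 1 − 0.5960 = 0.4040
φ_{22} = -0.0860 / 0.4040 = -0.213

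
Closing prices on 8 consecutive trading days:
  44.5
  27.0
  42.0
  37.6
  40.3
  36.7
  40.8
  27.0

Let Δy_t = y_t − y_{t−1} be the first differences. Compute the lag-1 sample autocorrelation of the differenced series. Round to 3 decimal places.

-0.535

First differences Δy: -17.5, 15.0, -4.4, 2.7, -3.6, 4.1, -13.8
Mean of differences = -2.5000
Numerator Σ(Δy_t−Δȳ)(Δy_{t+1}−Δȳ) = -393.1900
Denominator Σ(Δy_t−Δȳ)² = 734.3600
r_1(Δy) = -393.1900 / 734.3600 = -0.535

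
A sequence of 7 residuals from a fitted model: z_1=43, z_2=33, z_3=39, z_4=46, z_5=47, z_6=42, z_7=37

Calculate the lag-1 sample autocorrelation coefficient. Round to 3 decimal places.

0.147

Mean z̄ = (43 + 33 + 39 + 46 + 47 + 42 + 37)/7 = 41.0000
Deviations from mean: 2.0000, -8.0000, -2.0000, 5.0000, 6.0000, 1.0000, -4.0000
Numerator Σ_{t=1}^{6}(z_t−z̄)(z_{t+1}−z̄) = 22.0000
Denominator Σ(z_t−z̄)² = 150.0000
r_1 = 22.0000 / 150.0000 = 0.147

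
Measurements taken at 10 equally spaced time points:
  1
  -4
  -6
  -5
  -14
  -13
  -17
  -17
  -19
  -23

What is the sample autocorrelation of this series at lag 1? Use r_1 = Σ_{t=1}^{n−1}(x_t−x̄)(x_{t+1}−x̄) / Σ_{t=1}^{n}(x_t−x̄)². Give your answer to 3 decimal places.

Mean x̄ = (1 − 4 − 6 − 5 − 14 − 13 − 17 − 17 − 19 − 23)/10 = -11.7000
Numerator Σ_{t=1}^{9}(x_t−x̄)(x_{t+1}−x̄) = 323.6100
Denominator Σ(x_t−x̄)² = 542.1000
r_1 = 323.6100 / 542.1000 = 0.597

0.597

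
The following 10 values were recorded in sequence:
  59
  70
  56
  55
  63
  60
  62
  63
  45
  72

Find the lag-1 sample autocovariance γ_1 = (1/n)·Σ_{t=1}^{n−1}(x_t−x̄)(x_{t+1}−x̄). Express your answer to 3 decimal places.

-26.125

Mean x̄ = (59 + 70 + 56 + 55 + 63 + 60 + 62 + 63 + 45 + 72)/10 = 60.5000
Σ_{t=1}^{9}(x_t−x̄)(x_{t+1}−x̄) = -261.2500
γ_1 = -261.2500 / 10 = -26.125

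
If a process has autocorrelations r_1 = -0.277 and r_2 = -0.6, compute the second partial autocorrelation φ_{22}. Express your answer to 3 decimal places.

φ_{22} = (r_2 − r_1²) / (1 − r_1²)
r_1² = (-0.277)² = 0.076729
Numerator = -0.6 − 0.0767 = -0.6767; denominator = 1 − 0.0767 = 0.9233
φ_{22} = -0.6767 / 0.9233 = -0.733

-0.733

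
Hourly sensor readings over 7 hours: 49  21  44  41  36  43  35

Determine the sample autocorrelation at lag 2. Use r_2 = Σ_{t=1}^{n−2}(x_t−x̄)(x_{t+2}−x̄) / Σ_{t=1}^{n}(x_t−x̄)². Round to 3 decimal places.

0.042

Mean x̄ = (49 + 21 + 44 + 41 + 36 + 43 + 35)/7 = 38.4286
Σ(x_t−x̄)(x_{t+2}−x̄) = (58.8980) + (-44.8163) + (-13.5306) + (11.7551) + (8.3265) = 20.6327
Denominator Σ(x_t−x̄)² = 491.7143
r_2 = 20.6327 / 491.7143 = 0.042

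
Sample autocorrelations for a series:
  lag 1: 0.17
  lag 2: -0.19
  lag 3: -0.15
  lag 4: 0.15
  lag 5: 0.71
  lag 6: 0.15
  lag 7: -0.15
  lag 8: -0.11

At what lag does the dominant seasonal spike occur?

The largest autocorrelation is r_5 = 0.71; the remaining lags stay at or below 0.17.
The dominant spike at lag 5 indicates a seasonal period of 5.

5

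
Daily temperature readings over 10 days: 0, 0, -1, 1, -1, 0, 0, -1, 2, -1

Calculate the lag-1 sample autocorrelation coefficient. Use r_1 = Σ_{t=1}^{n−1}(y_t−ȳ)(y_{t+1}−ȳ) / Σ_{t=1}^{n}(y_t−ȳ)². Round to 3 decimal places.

-0.675

Mean ȳ = (0 + 0 − 1 + 1 − 1 + 0 + 0 − 1 + 2 − 1)/10 = -0.1000
Numerator Σ_{t=1}^{9}(y_t−ȳ)(y_{t+1}−ȳ) = -6.0100
Denominator Σ(y_t−ȳ)² = 8.9000
r_1 = -6.0100 / 8.9000 = -0.675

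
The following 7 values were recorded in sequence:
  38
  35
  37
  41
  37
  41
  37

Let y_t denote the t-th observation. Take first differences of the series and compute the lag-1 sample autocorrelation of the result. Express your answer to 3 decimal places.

-0.586

First differences Δy: -3, 2, 4, -4, 4, -4
Mean of differences = -0.1667
Numerator Σ(Δy_t−Δȳ)(Δy_{t+1}−Δȳ) = -45.0278
Denominator Σ(Δy_t−Δȳ)² = 76.8333
r_1(Δy) = -45.0278 / 76.8333 = -0.586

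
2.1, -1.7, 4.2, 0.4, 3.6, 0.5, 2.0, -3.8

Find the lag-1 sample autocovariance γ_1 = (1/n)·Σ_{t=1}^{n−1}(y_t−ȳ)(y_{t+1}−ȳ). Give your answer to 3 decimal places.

Mean ȳ = (2.1 − 1.7 + 4.2 + 0.4 + 3.6 + 0.5 + 2.0 − 3.8)/8 = 0.9125
Deviations: 1.1875, -2.6125, 3.2875, -0.5125, 2.6875, -0.4125, 1.0875, -4.7125
Σ_{t=1}^{7}(y_t−ȳ)(y_{t+1}−ȳ) = -21.4352
γ_1 = -21.4352 / 8 = -2.679

-2.679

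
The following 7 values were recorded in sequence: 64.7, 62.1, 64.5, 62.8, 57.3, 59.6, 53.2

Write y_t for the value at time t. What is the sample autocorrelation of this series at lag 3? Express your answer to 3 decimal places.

-0.152

Mean ȳ = (64.7 + 62.1 + 64.5 + 62.8 + 57.3 + 59.6 + 53.2)/7 = 60.6000
Σ(y_t−ȳ)(y_{t+3}−ȳ) = (9.0200) + (-4.9500) + (-3.9000) + (-16.2800) = -16.1100
Denominator Σ(y_t−ȳ)² = 105.7600
r_3 = -16.1100 / 105.7600 = -0.152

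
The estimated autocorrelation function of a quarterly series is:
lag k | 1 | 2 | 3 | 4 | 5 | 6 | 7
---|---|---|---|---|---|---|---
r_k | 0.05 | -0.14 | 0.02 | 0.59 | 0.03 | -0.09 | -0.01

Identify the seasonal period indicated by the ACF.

The largest autocorrelation is r_4 = 0.59; the remaining lags stay at or below 0.05.
The dominant spike at lag 4 indicates a seasonal period of 4.

4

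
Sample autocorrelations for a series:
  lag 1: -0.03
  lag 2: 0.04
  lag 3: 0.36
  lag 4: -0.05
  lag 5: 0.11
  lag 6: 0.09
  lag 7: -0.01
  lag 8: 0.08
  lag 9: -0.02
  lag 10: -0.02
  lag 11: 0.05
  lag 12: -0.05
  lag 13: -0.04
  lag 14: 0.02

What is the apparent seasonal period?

3

The largest autocorrelation is r_3 = 0.36; the remaining lags stay at or below 0.11.
The dominant spike at lag 3 indicates a seasonal period of 3.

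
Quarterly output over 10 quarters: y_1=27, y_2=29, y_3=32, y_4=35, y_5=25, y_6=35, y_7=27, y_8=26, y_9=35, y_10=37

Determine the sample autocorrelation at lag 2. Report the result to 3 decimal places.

-0.249

Mean ȳ = (27 + 29 + 32 + 35 + 25 + 35 + 27 + 26 + 35 + 37)/10 = 30.8000
Numerator Σ_{t=1}^{8}(y_t−ȳ)(y_{t+2}−ȳ) = -45.2800
Denominator Σ(y_t−ȳ)² = 181.6000
r_2 = -45.2800 / 181.6000 = -0.249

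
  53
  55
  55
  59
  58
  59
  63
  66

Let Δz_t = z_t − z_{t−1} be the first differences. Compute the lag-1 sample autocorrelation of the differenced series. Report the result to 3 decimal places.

First differences Δz: 2, 0, 4, -1, 1, 4, 3
Mean of differences = 1.8571
Numerator Σ(Δz_t−Δz̄)(Δz_{t+1}−Δz̄) = -7.3061
Denominator Σ(Δz_t−Δz̄)² = 22.8571
r_1(Δz) = -7.3061 / 22.8571 = -0.320

-0.320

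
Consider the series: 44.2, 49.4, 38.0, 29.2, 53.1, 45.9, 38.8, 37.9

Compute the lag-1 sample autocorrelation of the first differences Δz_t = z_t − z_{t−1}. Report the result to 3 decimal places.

First differences Δz: 5.2, -11.4, -8.8, 23.9, -7.2, -7.1, -0.9
Mean of differences = -0.9000
Numerator Σ(Δz_t−Δz̄)(Δz_{t+1}−Δz̄) = -294.2000
Denominator Σ(Δz_t−Δz̄)² = 903.0400
r_1(Δz) = -294.2000 / 903.0400 = -0.326

-0.326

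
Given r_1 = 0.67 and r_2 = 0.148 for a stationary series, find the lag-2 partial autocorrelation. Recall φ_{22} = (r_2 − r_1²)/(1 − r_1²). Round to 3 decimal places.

-0.546

φ_{22} = (r_2 − r_1²) / (1 − r_1²)
r_1² = (0.67)² = 0.4489
Numerator = 0.148 − 0.4489 = -0.3009; denominator = 1 − 0.4489 = 0.5511
φ_{22} = -0.3009 / 0.5511 = -0.546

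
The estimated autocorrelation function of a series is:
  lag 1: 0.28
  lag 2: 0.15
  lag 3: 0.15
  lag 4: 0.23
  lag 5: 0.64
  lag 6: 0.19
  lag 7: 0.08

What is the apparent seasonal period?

5

The largest autocorrelation is r_5 = 0.64; the remaining lags stay at or below 0.28. The elevated value at lag 1 (0.28), dropping to 0.15 at lag 2, reflects decaying short-term dependence rather than seasonality.
The dominant spike at lag 5 indicates a seasonal period of 5.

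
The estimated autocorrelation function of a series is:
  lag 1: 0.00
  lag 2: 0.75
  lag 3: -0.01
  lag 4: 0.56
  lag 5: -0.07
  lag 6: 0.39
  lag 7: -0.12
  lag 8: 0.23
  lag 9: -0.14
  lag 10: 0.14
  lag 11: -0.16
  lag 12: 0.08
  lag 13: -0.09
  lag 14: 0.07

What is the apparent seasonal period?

2

The largest autocorrelation is r_2 = 0.75, with weaker echoes at lags 4 (0.56), 6 (0.39) and 8 (0.23); the remaining lags stay at or below 0.14.
The dominant spike at lag 2 indicates a seasonal period of 2.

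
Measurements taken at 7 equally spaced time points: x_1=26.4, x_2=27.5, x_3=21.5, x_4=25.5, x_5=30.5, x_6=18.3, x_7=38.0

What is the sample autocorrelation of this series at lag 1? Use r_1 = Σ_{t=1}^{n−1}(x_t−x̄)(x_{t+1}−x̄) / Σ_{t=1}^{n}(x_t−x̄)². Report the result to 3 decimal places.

-0.531

Mean x̄ = (26.4 + 27.5 + 21.5 + 25.5 + 30.5 + 18.3 + 38.0)/7 = 26.8143
Deviations from mean: -0.4143, 0.6857, -5.3143, -1.3143, 3.6857, -8.5143, 11.1857
Σ(x_t−x̄)(x_{t+1}−x̄) = (-0.2841) + (-3.6441) + (6.9845) + (-4.8441) + (-31.3812) + (-95.2384) = -128.4073
Denominator Σ(x_t−x̄)² = 241.8086
r_1 = -128.4073 / 241.8086 = -0.531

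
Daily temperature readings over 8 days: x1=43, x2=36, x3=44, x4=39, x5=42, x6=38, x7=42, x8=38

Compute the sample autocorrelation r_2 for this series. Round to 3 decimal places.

Mean x̄ = (43 + 36 + 44 + 39 + 42 + 38 + 42 + 38)/8 = 40.2500
Deviations from mean: 2.7500, -4.2500, 3.7500, -1.2500, 1.7500, -2.2500, 1.7500, -2.2500
Σ(x_t−x̄)(x_{t+2}−x̄) = (10.3125) + (5.3125) + (6.5625) + (2.8125) + (3.0625) + (5.0625) = 33.1250
Denominator Σ(x_t−x̄)² = 57.5000
r_2 = 33.1250 / 57.5000 = 0.576

0.576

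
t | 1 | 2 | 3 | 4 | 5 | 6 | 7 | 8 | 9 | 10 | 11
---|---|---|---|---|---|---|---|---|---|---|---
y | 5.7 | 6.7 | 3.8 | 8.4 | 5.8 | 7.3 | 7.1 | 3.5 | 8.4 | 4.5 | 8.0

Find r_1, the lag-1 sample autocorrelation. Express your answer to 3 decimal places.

Mean ȳ = (5.7 + 6.7 + 3.8 + 8.4 + 5.8 + 7.3 + 7.1 + 3.5 + 8.4 + 4.5 + 8.0)/11 = 6.2909
Numerator Σ_{t=1}^{10}(y_t−ȳ)(y_{t+1}−ȳ) = -22.2110
Denominator Σ(y_t−ȳ)² = 31.4491
r_1 = -22.2110 / 31.4491 = -0.706

-0.706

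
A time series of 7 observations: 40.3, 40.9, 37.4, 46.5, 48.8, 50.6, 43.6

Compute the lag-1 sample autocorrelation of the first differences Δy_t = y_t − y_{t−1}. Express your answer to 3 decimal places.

-0.179

First differences Δy: 0.6, -3.5, 9.1, 2.3, 1.8, -7.0
Mean of differences = 0.5500
Numerator Σ(Δy_t−Δȳ)(Δy_{t+1}−Δȳ) = -27.1175
Denominator Σ(Δy_t−Δȳ)² = 151.1350
r_1(Δy) = -27.1175 / 151.1350 = -0.179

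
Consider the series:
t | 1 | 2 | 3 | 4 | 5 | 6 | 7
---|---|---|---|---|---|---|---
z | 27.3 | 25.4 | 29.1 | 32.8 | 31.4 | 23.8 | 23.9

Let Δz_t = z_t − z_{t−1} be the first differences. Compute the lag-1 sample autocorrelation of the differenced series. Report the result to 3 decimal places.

First differences Δz: -1.9, 3.7, 3.7, -1.4, -7.6, 0.1
Mean of differences = -0.5667
Numerator Σ(Δz_t−Δz̄)(Δz_{t+1}−Δz̄) = 10.1322
Denominator Σ(Δz_t−Δz̄)² = 88.7933
r_1(Δz) = 10.1322 / 88.7933 = 0.114

0.114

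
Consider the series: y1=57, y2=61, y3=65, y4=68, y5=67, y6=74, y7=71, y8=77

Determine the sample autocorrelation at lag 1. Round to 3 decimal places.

0.447

Mean ȳ = (57 + 61 + 65 + 68 + 67 + 74 + 71 + 77)/8 = 67.5000
Deviations from mean: -10.5000, -6.5000, -2.5000, 0.5000, -0.5000, 6.5000, 3.5000, 9.5000
Σ(y_t−ȳ)(y_{t+1}−ȳ) = (68.2500) + (16.2500) + (-1.2500) + (-0.2500) + (-3.2500) + (22.7500) + (33.2500) = 135.7500
Denominator Σ(y_t−ȳ)² = 304.0000
r_1 = 135.7500 / 304.0000 = 0.447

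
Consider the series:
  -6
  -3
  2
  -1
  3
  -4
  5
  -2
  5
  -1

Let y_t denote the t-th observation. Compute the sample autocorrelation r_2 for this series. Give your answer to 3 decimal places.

Mean ȳ = (-6 − 3 + 2 − 1 + 3 − 4 + 5 − 2 + 5 − 1)/10 = -0.2000
Numerator Σ_{t=1}^{8}(y_t−ȳ)(y_{t+2}−ȳ) = 51.5200
Denominator Σ(y_t−ȳ)² = 129.6000
r_2 = 51.5200 / 129.6000 = 0.398

0.398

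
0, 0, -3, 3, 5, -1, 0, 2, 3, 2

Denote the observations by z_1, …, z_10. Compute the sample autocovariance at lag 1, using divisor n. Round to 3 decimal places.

0.189

Mean z̄ = (0 + 0 − 3 + 3 + 5 − 1 + 0 + 2 + 3 + 2)/10 = 1.1000
Σ_{t=1}^{9}(z_t−z̄)(z_{t+1}−z̄) = 1.8900
γ_1 = 1.8900 / 10 = 0.189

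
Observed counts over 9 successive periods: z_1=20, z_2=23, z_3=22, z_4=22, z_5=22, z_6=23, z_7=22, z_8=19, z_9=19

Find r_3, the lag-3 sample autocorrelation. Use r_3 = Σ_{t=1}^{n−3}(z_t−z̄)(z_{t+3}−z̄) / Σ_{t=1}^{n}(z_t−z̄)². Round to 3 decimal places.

-0.183

Mean z̄ = (20 + 23 + 22 + 22 + 22 + 23 + 22 + 19 + 19)/9 = 21.3333
Σ(z_t−z̄)(z_{t+3}−z̄) = (-0.8889) + (1.1111) + (1.1111) + (0.4444) + (-1.5556) + (-3.8889) = -3.6667
Denominator Σ(z_t−z̄)² = 20.0000
r_3 = -3.6667 / 20.0000 = -0.183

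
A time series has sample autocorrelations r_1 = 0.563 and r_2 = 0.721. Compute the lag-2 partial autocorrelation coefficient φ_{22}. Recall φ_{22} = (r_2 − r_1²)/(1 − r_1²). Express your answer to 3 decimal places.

0.592

φ_{22} = (r_2 − r_1²) / (1 − r_1²)
r_1² = (0.563)² = 0.316969
Numerator = 0.721 − 0.3170 = 0.4040; denominator = 1 − 0.3170 = 0.6830
φ_{22} = 0.4040 / 0.6830 = 0.592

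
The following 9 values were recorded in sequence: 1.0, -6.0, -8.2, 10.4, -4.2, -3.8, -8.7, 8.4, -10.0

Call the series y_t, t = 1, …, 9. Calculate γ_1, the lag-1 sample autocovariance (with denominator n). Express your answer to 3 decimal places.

-25.298

Mean ȳ = (1.0 − 6.0 − 8.2 + 10.4 − 4.2 − 3.8 − 8.7 + 8.4 − 10.0)/9 = -2.3444
Σ_{t=1}^{8}(y_t−ȳ)(y_{t+1}−ȳ) = -227.6842
γ_1 = -227.6842 / 9 = -25.298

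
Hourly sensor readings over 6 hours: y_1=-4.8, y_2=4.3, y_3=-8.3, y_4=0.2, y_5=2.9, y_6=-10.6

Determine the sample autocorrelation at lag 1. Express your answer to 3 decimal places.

Mean ȳ = (-4.8 + 4.3 − 8.3 + 0.2 + 2.9 − 10.6)/6 = -2.7167
Deviations from mean: -2.0833, 7.0167, -5.5833, 2.9167, 5.6167, -7.8833
Numerator Σ_{t=1}^{5}(y_t−ȳ)(y_{t+1}−ȳ) = -97.9753
Denominator Σ(y_t−ȳ)² = 186.9483
r_1 = -97.9753 / 186.9483 = -0.524

-0.524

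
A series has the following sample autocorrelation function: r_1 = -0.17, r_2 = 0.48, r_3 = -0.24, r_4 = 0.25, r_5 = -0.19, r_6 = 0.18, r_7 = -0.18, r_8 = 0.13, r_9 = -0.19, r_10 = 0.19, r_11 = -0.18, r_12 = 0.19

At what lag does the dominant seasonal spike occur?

The largest autocorrelation is r_2 = 0.48, with weaker echoes at lags 4 (0.25), 6 (0.18), 10 (0.19) and 12 (0.19); the remaining lags stay at or below 0.13.
The dominant spike at lag 2 indicates a seasonal period of 2.

2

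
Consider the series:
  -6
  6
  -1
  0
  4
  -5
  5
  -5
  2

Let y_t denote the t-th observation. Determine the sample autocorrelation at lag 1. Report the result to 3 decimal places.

Mean ȳ = (-6 + 6 − 1 + 0 + 4 − 5 + 5 − 5 + 2)/9 = 0.0000
Numerator Σ_{t=1}^{8}(y_t−ȳ)(y_{t+1}−ȳ) = -122.0000
Denominator Σ(y_t−ȳ)² = 168.0000
r_1 = -122.0000 / 168.0000 = -0.726

-0.726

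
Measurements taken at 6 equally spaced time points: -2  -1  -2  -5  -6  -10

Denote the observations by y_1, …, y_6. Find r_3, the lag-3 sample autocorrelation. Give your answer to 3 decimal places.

-0.355

Mean ȳ = (-2 − 1 − 2 − 5 − 6 − 10)/6 = -4.3333
Deviations from mean: 2.3333, 3.3333, 2.3333, -0.6667, -1.6667, -5.6667
Σ(y_t−ȳ)(y_{t+3}−ȳ) = (-1.5556) + (-5.5556) + (-13.2222) = -20.3333
Denominator Σ(y_t−ȳ)² = 57.3333
r_3 = -20.3333 / 57.3333 = -0.355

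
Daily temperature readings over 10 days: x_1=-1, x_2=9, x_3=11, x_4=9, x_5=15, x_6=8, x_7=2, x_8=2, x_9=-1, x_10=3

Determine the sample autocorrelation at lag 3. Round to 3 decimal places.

Mean x̄ = (-1 + 9 + 11 + 9 + 15 + 8 + 2 + 2 − 1 + 3)/10 = 5.7000
Numerator Σ_{t=1}^{7}(x_t−x̄)(x_{t+3}−x̄) = -31.2700
Denominator Σ(x_t−x̄)² = 266.1000
r_3 = -31.2700 / 266.1000 = -0.118

-0.118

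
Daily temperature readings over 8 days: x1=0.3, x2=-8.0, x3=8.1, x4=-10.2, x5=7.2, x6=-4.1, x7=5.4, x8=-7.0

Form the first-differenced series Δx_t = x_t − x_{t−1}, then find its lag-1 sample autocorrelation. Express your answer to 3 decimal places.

First differences Δx: -8.3, 16.1, -18.3, 17.4, -11.3, 9.5, -12.4
Mean of differences = -1.0429
Numerator Σ(Δx_t−Δx̄)(Δx_{t+1}−Δx̄) = -1155.5633
Denominator Σ(Δx_t−Δx̄)² = 1329.8371
r_1(Δx) = -1155.5633 / 1329.8371 = -0.869

-0.869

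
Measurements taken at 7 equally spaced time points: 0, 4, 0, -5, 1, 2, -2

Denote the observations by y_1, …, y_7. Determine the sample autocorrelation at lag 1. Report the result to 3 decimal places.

-0.140

Mean ȳ = (0 + 4 + 0 − 5 + 1 + 2 − 2)/7 = 0.0000
Σ(y_t−ȳ)(y_{t+1}−ȳ) = (0.0000) + (0.0000) + (0.0000) + (-5.0000) + (2.0000) + (-4.0000) = -7.0000
Denominator Σ(y_t−ȳ)² = 50.0000
r_1 = -7.0000 / 50.0000 = -0.140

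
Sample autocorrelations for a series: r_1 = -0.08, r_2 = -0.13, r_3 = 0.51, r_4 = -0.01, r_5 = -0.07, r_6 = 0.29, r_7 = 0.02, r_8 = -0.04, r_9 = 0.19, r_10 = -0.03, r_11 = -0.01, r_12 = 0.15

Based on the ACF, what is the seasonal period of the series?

The largest autocorrelation is r_3 = 0.51, with weaker echoes at lags 6 (0.29), 9 (0.19) and 12 (0.15); the remaining lags stay at or below 0.02.
The dominant spike at lag 3 indicates a seasonal period of 3.

3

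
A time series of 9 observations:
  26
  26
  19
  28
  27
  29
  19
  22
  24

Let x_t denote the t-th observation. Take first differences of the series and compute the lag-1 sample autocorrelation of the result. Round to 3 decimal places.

-0.481

First differences Δx: 0, -7, 9, -1, 2, -10, 3, 2
Mean of differences = -0.2500
Numerator Σ(Δx_t−Δx̄)(Δx_{t+1}−Δx̄) = -119.0625
Denominator Σ(Δx_t−Δx̄)² = 247.5000
r_1(Δx) = -119.0625 / 247.5000 = -0.481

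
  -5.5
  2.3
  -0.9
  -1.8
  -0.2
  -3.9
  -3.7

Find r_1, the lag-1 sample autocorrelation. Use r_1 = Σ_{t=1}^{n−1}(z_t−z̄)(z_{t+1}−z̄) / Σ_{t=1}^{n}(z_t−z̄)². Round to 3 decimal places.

-0.244

Mean z̄ = (-5.5 + 2.3 − 0.9 − 1.8 − 0.2 − 3.9 − 3.7)/7 = -1.9571
Σ(z_t−z̄)(z_{t+1}−z̄) = (-15.0824) + (4.5004) + (0.1661) + (0.2761) + (-3.4139) + (3.3861) = -10.1676
Denominator Σ(z_t−z̄)² = 41.7171
r_1 = -10.1676 / 41.7171 = -0.244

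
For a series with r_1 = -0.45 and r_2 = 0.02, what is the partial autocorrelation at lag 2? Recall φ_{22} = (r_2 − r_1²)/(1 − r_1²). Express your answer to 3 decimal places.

-0.229

φ_{22} = (r_2 − r_1²) / (1 − r_1²)
r_1² = (-0.45)² = 0.2025
Numerator = 0.02 − 0.2025 = -0.1825; denominator = 1 − 0.2025 = 0.7975
φ_{22} = -0.1825 / 0.7975 = -0.229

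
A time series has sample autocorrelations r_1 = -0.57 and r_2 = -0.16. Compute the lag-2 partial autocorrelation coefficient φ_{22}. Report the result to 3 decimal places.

φ_{22} = (r_2 − r_1²) / (1 − r_1²)
r_1² = (-0.57)² = 0.3249
Numerator = -0.16 − 0.3249 = -0.4849; denominator = 1 − 0.3249 = 0.6751
φ_{22} = -0.4849 / 0.6751 = -0.718

-0.718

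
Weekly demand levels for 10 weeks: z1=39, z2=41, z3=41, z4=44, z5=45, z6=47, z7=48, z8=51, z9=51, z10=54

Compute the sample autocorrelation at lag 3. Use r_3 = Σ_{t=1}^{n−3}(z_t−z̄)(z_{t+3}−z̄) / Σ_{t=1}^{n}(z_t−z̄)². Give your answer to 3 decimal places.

0.117

Mean z̄ = (39 + 41 + 41 + 44 + 45 + 47 + 48 + 51 + 51 + 54)/10 = 46.1000
Σ(z_t−z̄)(z_{t+3}−z̄) = (14.9100) + (5.6100) + (-4.5900) + (-3.9900) + (-5.3900) + (4.4100) + (15.0100) = 25.9700
Denominator Σ(z_t−z̄)² = 222.9000
r_3 = 25.9700 / 222.9000 = 0.117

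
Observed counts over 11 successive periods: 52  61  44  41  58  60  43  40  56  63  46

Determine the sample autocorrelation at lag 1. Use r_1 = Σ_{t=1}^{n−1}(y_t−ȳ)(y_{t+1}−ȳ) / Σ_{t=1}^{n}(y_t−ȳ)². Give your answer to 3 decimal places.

-0.050

Mean ȳ = (52 + 61 + 44 + 41 + 58 + 60 + 43 + 40 + 56 + 63 + 46)/11 = 51.2727
Numerator Σ_{t=1}^{10}(y_t−ȳ)(y_{t+1}−ȳ) = -37.9835
Denominator Σ(y_t−ȳ)² = 758.1818
r_1 = -37.9835 / 758.1818 = -0.050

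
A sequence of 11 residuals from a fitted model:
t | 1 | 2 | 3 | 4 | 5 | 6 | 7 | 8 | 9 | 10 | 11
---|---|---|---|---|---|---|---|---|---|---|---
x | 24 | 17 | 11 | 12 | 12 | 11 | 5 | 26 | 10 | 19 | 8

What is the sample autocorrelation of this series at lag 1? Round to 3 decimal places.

-0.324

Mean x̄ = (24 + 17 + 11 + 12 + 12 + 11 + 5 + 26 + 10 + 19 + 8)/11 = 14.0909
Numerator Σ_{t=1}^{10}(x_t−x̄)(x_{t+1}−x̄) = -141.7355
Denominator Σ(x_t−x̄)² = 436.9091
r_1 = -141.7355 / 436.9091 = -0.324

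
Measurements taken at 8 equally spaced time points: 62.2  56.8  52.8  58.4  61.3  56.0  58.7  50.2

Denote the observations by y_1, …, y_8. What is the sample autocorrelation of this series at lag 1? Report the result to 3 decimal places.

Mean ȳ = (62.2 + 56.8 + 52.8 + 58.4 + 61.3 + 56.0 + 58.7 + 50.2)/8 = 57.0500
Numerator Σ_{t=1}^{7}(y_t−ȳ)(y_{t+1}−ȳ) = -17.7225
Denominator Σ(y_t−ȳ)² = 115.2800
r_1 = -17.7225 / 115.2800 = -0.154

-0.154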